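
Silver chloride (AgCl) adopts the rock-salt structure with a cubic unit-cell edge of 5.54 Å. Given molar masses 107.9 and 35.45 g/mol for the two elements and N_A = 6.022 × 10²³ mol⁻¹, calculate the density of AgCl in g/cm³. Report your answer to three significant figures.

The rock-salt structure contains Z = 4 formula units per cell; M(AgCl) = 107.9 + 35.45 = 143.35 g/mol.
a³ = (5.540 × 10^-8 cm)³ = 1.700 × 10^-22 cm³.
ρ = 4 × 143.35 / (6.022 × 10²³ × 1.700 × 10^-22) = 5.600 g/cm³.

5.60 g/cm³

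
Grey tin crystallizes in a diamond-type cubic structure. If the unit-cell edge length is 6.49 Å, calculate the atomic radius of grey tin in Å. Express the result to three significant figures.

In a diamond cubic lattice, nearest neighbors lie along the body diagonal with √3·a = 8r.
r = √3·a/8 = 1.7321 × 6.49 / 8 = 1.41 Å.

1.41 Å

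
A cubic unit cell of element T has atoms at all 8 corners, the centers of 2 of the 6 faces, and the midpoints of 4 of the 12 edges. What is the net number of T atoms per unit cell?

3

Corner atoms are shared by 8 cells (1/8 each), face atoms by 2 (1/2 each), edge atoms by 4 (1/4 each).
Net atoms = 8 × 1/8 + 2 × 1/2 + 4 × 1/4 = 1 + 1 + 1 = 3.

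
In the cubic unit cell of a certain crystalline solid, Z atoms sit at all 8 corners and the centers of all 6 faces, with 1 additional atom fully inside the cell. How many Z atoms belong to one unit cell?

Corner atoms are shared by 8 cells (1/8 each), face atoms by 2 (1/2 each), interior atoms are unshared.
Net atoms = 8 × 1/8 + 6 × 1/2 + 1 = 1 + 3 + 1 = 5.

5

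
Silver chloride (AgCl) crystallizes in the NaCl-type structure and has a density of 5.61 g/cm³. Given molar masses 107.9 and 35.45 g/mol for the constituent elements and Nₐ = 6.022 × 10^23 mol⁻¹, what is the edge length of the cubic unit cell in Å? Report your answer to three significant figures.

5.54 Å

M(AgCl) = 143.35 g/mol; Z = 4 formula units per cell.
a³ = Z·M/(N_A·ρ) = 4 × 143.35 / (6.022 × 10²³ × 5.61) = 1.697 × 10^-22 cm³, so a = 5.537 × 10^-8 cm = 5.54 Å.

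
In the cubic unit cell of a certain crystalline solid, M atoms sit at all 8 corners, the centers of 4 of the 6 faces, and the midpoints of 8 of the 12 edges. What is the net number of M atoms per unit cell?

Corner atoms are shared by 8 cells (1/8 each), face atoms by 2 (1/2 each), edge atoms by 4 (1/4 each).
Net atoms = 8 × 1/8 + 4 × 1/2 + 8 × 1/4 = 1 + 2 + 2 = 5.

5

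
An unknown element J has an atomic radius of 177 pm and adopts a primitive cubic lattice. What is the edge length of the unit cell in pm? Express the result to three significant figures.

354 pm

In a simple cubic lattice, atoms touch along the cell edge, so a = 2r.
a = 2r = 2 × 177 = 354 pm.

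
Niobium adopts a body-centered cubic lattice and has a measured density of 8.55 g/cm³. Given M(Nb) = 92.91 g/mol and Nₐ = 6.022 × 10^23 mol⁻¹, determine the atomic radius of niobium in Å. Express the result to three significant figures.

1.43 Å

For a BCC cell (Z = 2), a³ = Z·M/(N_A·ρ) = 2 × 92.91 / (6.022 × 10²³ × 8.550) = 3.609 × 10^-23 cm³, so a = 3.305 × 10^-8 cm = 3.305 Å.
Atoms touch along the body diagonal, so √3·a = 4r, so r = 0.4330 × a = 1.43 Å.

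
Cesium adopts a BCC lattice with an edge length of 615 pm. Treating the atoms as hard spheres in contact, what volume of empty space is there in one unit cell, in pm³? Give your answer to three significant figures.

In a BCC lattice atoms touch along the body diagonal, so √3·a = 4r, so r = 0.4330a = 266.3 pm.
V_cell = a³ = 2.326 × 10^8 pm³; V_atoms = 2 × (4/3)πr³ = 1.582 × 10^8 pm³.
Empty space = 2.326 × 10^8 − 1.582 × 10^8 = 7.44 × 10^7 pm³.

7.44 × 10^7 pm³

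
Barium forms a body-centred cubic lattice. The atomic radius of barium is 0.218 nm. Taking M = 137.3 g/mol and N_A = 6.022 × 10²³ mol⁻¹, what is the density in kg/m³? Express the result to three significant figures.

3570 kg/m³

In a BCC lattice, atoms touch along the body diagonal, so √3·a = 4r, giving a = 0.5034 nm = 5.034 × 10^-8 cm.
With Z = 2, ρ = Z·M/(N_A·a³) = 2 × 137.3 / (6.022 × 10²³ × 1.276 × 10^-22) = 3.573 g/cm³ = 3570 kg/m³.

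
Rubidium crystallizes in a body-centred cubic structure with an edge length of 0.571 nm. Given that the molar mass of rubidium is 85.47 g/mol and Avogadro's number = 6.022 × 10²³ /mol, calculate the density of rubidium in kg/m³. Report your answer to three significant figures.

A BCC unit cell contains Z = 2 atoms.
Cell volume: a³ = (0.571 nm)³ = (5.710 × 10^-8 cm)³ = 1.862 × 10^-22 cm³.
ρ = Z·M/(N_A·a³) = 2 × 85.47 / (6.022 × 10²³ × 1.862 × 10^-22) = 1.525 g/cm³ = 1520 kg/m³.

1520 kg/m³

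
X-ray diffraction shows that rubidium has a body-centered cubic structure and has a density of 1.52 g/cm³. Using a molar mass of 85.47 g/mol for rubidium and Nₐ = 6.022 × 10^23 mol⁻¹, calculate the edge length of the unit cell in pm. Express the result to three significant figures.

572 pm

With Z = 2 atoms per BCC cell, a³ = Z·M/(N_A·ρ) = 2 × 85.47 / (6.022 × 10²³ × 1.520 g/cm³) = 1.867 × 10^-22 cm³.
a = (1.867 × 10^-22)^(1/3) = 5.716 × 10^-8 cm = 572 pm.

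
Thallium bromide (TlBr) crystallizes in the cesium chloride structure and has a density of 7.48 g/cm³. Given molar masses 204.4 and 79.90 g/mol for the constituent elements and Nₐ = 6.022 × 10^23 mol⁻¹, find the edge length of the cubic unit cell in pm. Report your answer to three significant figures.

M(TlBr) = 284.3 g/mol; Z = 1 formula unit per cell.
a³ = Z·M/(N_A·ρ) = 1 × 284.3 / (6.022 × 10²³ × 7.48) = 6.312 × 10^-23 cm³, so a = 3.981 × 10^-8 cm = 398 pm.

398 pm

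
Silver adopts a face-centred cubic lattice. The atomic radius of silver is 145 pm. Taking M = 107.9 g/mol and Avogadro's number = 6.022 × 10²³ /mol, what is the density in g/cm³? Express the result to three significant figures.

In an FCC lattice, atoms touch along the face diagonal, so √2·a = 4r, giving a = 410.1 pm = 4.101 × 10^-8 cm.
With Z = 4, ρ = Z·M/(N_A·a³) = 4 × 107.9 / (6.022 × 10²³ × 6.898 × 10^-23) = 10.39 g/cm³.

10.4 g/cm³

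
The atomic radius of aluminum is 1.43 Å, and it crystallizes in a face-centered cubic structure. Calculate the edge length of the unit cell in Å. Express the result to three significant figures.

In an FCC lattice, atoms touch along the face diagonal, so √2·a = 4r.
a = 4r/√2 = 4 × 1.43 / 1.4142 = 4.04 Å.

4.04 Å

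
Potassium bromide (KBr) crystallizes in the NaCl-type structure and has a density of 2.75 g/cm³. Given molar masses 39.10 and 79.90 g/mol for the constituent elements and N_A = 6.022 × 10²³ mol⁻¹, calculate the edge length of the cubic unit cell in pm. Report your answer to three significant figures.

M(KBr) = 119.0 g/mol; Z = 4 formula units per cell.
a³ = Z·M/(N_A·ρ) = 4 × 119.0 / (6.022 × 10²³ × 2.75) = 2.874 × 10^-22 cm³, so a = 6.600 × 10^-8 cm = 660 pm.

660 pm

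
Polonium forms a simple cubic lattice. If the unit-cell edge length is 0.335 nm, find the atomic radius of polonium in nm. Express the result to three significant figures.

In a simple cubic lattice, atoms touch along the cell edge, so a = 2r.
r = a/2 = 0.335/2 = 0.168 nm.

0.168 nm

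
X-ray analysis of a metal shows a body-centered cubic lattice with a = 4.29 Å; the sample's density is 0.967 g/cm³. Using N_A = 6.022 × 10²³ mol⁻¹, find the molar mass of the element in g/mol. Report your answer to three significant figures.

A BCC cell has Z = 2 atoms; a = 4.290 × 10^-8 cm.
M = ρ·N_A·a³/Z = 0.967 × 6.022 × 10²³ × 7.895 × 10^-23 / 2 = 23.0 g/mol.

23.0 g/mol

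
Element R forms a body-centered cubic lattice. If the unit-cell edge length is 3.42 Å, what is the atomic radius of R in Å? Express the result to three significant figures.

1.48 Å

In a BCC lattice, atoms touch along the body diagonal, so √3·a = 4r.
r = √3·a/4 = 1.7321 × 3.42 / 4 = 1.48 Å.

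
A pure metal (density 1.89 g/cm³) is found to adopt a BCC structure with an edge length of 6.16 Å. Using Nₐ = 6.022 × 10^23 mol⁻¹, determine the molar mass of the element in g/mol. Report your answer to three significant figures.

133 g/mol

A BCC cell has Z = 2 atoms; a = 6.160 × 10^-8 cm.
M = ρ·N_A·a³/Z = 1.89 × 6.022 × 10²³ × 2.337 × 10^-22 / 2 = 133 g/mol.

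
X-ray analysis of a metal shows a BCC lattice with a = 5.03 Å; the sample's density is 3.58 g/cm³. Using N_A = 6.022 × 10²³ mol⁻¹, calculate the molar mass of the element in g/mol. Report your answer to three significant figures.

A BCC cell has Z = 2 atoms; a = 5.030 × 10^-8 cm.
M = ρ·N_A·a³/Z = 3.58 × 6.022 × 10²³ × 1.273 × 10^-22 / 2 = 137 g/mol.

137 g/mol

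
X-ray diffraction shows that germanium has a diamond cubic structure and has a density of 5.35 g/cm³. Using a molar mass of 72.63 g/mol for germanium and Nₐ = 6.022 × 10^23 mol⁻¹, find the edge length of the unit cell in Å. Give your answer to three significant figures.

With Z = 8 atoms per diamond cubic cell, a³ = Z·M/(N_A·ρ) = 8 × 72.63 / (6.022 × 10²³ × 5.350 g/cm³) = 1.803 × 10^-22 cm³.
a = (1.803 × 10^-22)^(1/3) = 5.650 × 10^-8 cm = 5.65 Å.

5.65 Å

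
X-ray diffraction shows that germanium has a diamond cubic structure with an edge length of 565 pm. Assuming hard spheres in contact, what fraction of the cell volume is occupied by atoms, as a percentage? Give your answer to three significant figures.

34.0%

In a diamond cubic lattice nearest neighbors lie along the body diagonal with √3·a = 8r, so r = 0.2165a = 122.3 pm.
Packing fraction = Z·(4/3)πr³ / a³ = 8 × (4/3)π × (122.3)³ / (565)³ = 0.3401 = 34.0%.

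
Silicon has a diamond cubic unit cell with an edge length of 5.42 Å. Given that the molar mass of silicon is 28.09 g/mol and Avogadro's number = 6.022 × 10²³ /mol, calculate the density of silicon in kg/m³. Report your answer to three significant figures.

2340 kg/m³

A diamond cubic unit cell contains Z = 8 atoms.
Cell volume: a³ = (5.42 Å)³ = (5.420 × 10^-8 cm)³ = 1.592 × 10^-22 cm³.
ρ = Z·M/(N_A·a³) = 8 × 28.09 / (6.022 × 10²³ × 1.592 × 10^-22) = 2.344 g/cm³ = 2340 kg/m³.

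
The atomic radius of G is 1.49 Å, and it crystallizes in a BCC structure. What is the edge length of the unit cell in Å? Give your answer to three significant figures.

3.44 Å

In a BCC lattice, atoms touch along the body diagonal, so √3·a = 4r.
a = 4r/√3 = 4 × 1.49 / 1.7321 = 3.44 Å.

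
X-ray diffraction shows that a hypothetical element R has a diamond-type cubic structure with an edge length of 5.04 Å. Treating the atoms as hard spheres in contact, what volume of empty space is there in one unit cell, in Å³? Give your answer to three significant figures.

In a diamond cubic lattice nearest neighbors lie along the body diagonal with √3·a = 8r, so r = 0.2165a = 1.091 Å.
V_cell = a³ = 128.0 Å³; V_atoms = 8 × (4/3)πr³ = 43.54 Å³.
Empty space = 128.0 − 43.54 = 84.5 Å³.

84.5 Å³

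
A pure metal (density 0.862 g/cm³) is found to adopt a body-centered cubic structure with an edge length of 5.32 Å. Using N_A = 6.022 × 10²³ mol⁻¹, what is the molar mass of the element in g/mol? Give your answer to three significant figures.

A BCC cell has Z = 2 atoms; a = 5.320 × 10^-8 cm.
M = ρ·N_A·a³/Z = 0.862 × 6.022 × 10²³ × 1.506 × 10^-22 / 2 = 39.1 g/mol.

39.1 g/mol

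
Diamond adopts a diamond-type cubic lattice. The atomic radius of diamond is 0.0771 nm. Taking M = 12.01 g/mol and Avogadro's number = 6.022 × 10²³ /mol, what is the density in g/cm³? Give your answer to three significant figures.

3.53 g/cm³

In a diamond cubic lattice, nearest neighbors lie along the body diagonal with √3·a = 8r, giving a = 0.3561 nm = 3.561 × 10^-8 cm.
With Z = 8, ρ = Z·M/(N_A·a³) = 8 × 12.01 / (6.022 × 10²³ × 4.516 × 10^-23) = 3.533 g/cm³.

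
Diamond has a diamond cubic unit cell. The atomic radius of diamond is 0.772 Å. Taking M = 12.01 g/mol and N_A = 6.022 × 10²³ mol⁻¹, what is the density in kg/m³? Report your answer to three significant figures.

In a diamond cubic lattice, nearest neighbors lie along the body diagonal with √3·a = 8r, giving a = 3.566 Å = 3.566 × 10^-8 cm.
With Z = 8, ρ = Z·M/(N_A·a³) = 8 × 12.01 / (6.022 × 10²³ × 4.534 × 10^-23) = 3.519 g/cm³ = 3520 kg/m³.

3520 kg/m³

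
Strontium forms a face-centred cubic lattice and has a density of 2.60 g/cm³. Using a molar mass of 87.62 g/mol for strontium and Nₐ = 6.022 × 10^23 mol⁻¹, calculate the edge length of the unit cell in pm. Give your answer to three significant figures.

With Z = 4 atoms per FCC cell, a³ = Z·M/(N_A·ρ) = 4 × 87.62 / (6.022 × 10²³ × 2.600 g/cm³) = 2.238 × 10^-22 cm³.
a = (2.238 × 10^-22)^(1/3) = 6.072 × 10^-8 cm = 607 pm.

607 pm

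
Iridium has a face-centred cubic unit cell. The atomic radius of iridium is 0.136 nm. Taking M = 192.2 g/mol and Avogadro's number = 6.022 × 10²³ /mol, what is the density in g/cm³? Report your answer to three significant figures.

22.4 g/cm³

In an FCC lattice, atoms touch along the face diagonal, so √2·a = 4r, giving a = 0.3847 nm = 3.847 × 10^-8 cm.
With Z = 4, ρ = Z·M/(N_A·a³) = 4 × 192.2 / (6.022 × 10²³ × 5.692 × 10^-23) = 22.43 g/cm³.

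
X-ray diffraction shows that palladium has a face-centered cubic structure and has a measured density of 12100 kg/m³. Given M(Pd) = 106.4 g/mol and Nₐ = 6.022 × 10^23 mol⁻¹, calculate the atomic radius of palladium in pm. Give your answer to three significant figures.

For an FCC cell (Z = 4), a³ = Z·M/(N_A·ρ) = 4 × 106.4 / (6.022 × 10²³ × 12.10) = 5.841 × 10^-23 cm³, so a = 3.880 × 10^-8 cm = 388.0 pm.
Atoms touch along the face diagonal, so √2·a = 4r, so r = 0.3536 × a = 137 pm.

137 pm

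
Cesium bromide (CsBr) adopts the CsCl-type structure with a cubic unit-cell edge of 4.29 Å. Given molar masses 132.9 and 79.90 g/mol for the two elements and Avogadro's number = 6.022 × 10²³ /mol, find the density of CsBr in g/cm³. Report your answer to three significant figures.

The CsCl-type structure contains Z = 1 formula unit per cell; M(CsBr) = 132.9 + 79.90 = 212.8 g/mol.
a³ = (4.290 × 10^-8 cm)³ = 7.895 × 10^-23 cm³.
ρ = 1 × 212.8 / (6.022 × 10²³ × 7.895 × 10^-23) = 4.476 g/cm³.

4.48 g/cm³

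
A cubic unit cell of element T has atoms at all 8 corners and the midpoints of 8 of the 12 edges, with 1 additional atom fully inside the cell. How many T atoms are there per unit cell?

4

Corner atoms are shared by 8 cells (1/8 each), edge atoms by 4 (1/4 each), interior atoms are unshared.
Net atoms = 8 × 1/8 + 8 × 1/4 + 1 = 1 + 2 + 1 = 4.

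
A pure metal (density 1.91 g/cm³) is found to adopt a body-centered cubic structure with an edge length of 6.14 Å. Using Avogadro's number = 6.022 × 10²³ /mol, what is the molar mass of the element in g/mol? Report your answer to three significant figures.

A BCC cell has Z = 2 atoms; a = 6.140 × 10^-8 cm.
M = ρ·N_A·a³/Z = 1.91 × 6.022 × 10²³ × 2.315 × 10^-22 / 2 = 133 g/mol.

133 g/mol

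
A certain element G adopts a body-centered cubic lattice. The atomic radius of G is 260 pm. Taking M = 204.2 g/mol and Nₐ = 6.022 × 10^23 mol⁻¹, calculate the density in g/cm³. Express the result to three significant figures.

3.13 g/cm³

In a BCC lattice, atoms touch along the body diagonal, so √3·a = 4r, giving a = 600.4 pm = 6.004 × 10^-8 cm.
With Z = 2, ρ = Z·M/(N_A·a³) = 2 × 204.2 / (6.022 × 10²³ × 2.165 × 10^-22) = 3.133 g/cm³.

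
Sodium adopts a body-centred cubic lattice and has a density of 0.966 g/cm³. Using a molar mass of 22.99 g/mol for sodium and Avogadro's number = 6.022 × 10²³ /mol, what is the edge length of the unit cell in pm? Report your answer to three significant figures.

With Z = 2 atoms per BCC cell, a³ = Z·M/(N_A·ρ) = 2 × 22.99 / (6.022 × 10²³ × 0.9660 g/cm³) = 7.904 × 10^-23 cm³.
a = (7.904 × 10^-23)^(1/3) = 4.292 × 10^-8 cm = 429 pm.

429 pm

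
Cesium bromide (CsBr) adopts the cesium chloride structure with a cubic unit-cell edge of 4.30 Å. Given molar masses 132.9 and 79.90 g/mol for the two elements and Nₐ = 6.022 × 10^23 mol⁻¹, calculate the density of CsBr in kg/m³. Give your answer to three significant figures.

4440 kg/m³

The cesium chloride structure contains Z = 1 formula unit per cell; M(CsBr) = 132.9 + 79.90 = 212.8 g/mol.
a³ = (4.300 × 10^-8 cm)³ = 7.951 × 10^-23 cm³.
ρ = 1 × 212.8 / (6.022 × 10²³ × 7.951 × 10^-23) = 4.445 g/cm³ = 4440 kg/m³.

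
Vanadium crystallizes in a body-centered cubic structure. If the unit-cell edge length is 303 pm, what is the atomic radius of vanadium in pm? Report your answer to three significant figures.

131 pm

In a BCC lattice, atoms touch along the body diagonal, so √3·a = 4r.
r = √3·a/4 = 1.7321 × 303 / 4 = 131 pm.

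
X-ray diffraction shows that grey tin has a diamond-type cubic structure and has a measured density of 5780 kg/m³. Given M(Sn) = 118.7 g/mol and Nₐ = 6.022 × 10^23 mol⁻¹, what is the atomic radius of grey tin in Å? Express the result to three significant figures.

1.40 Å

For a diamond cubic cell (Z = 8), a³ = Z·M/(N_A·ρ) = 8 × 118.7 / (6.022 × 10²³ × 5.780) = 2.728 × 10^-22 cm³, so a = 6.486 × 10^-8 cm = 6.486 Å.
Nearest neighbors lie along the body diagonal with √3·a = 8r, so r = 0.2165 × a = 1.40 Å.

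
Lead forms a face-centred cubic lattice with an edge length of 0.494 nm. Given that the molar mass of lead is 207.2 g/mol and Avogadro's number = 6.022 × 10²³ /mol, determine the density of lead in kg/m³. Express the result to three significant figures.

An FCC unit cell contains Z = 4 atoms.
Cell volume: a³ = (0.494 nm)³ = (4.940 × 10^-8 cm)³ = 1.206 × 10^-22 cm³.
ρ = Z·M/(N_A·a³) = 4 × 207.2 / (6.022 × 10²³ × 1.206 × 10^-22) = 11.42 g/cm³ = 11400 kg/m³.

11400 kg/m³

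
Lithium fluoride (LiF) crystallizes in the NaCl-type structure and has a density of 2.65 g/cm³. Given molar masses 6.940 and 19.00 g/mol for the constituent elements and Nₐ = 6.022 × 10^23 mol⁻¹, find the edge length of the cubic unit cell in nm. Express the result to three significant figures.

0.402 nm

M(LiF) = 25.94 g/mol; Z = 4 formula units per cell.
a³ = Z·M/(N_A·ρ) = 4 × 25.94 / (6.022 × 10²³ × 2.65) = 6.502 × 10^-23 cm³, so a = 4.021 × 10^-8 cm = 0.402 nm.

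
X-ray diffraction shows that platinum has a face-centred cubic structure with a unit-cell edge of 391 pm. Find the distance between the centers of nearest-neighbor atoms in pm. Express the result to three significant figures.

276 pm

In an FCC structure, atoms touch along the face diagonal, so √2·a = 4r; the nearest-neighbor distance equals 2r = 0.7071·a.
d = 0.7071 × 391 = 276 pm.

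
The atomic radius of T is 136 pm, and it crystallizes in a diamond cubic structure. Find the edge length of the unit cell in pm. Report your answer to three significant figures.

628 pm

In a diamond cubic lattice, nearest neighbors lie along the body diagonal with √3·a = 8r.
a = 8r/√3 = 8 × 136 / 1.7321 = 628 pm.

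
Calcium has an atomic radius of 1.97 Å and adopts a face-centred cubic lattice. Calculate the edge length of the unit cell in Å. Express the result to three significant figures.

5.57 Å

In an FCC lattice, atoms touch along the face diagonal, so √2·a = 4r.
a = 4r/√2 = 4 × 1.97 / 1.4142 = 5.57 Å.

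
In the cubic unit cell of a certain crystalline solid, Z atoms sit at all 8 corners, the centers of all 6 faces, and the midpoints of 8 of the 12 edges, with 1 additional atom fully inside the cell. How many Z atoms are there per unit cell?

Corner atoms are shared by 8 cells (1/8 each), face atoms by 2 (1/2 each), edge atoms by 4 (1/4 each), interior atoms are unshared.
Net atoms = 8 × 1/8 + 6 × 1/2 + 8 × 1/4 + 1 = 1 + 3 + 2 + 1 = 7.

7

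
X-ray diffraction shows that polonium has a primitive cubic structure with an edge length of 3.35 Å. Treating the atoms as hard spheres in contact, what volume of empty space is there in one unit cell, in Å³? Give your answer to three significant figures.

17.9 Å³

In a simple cubic lattice atoms touch along the cell edge, so a = 2r, so r = 0.5000a = 1.675 Å.
V_cell = a³ = 37.60 Å³; V_atoms = 1 × (4/3)πr³ = 19.68 Å³.
Empty space = 37.60 − 19.68 = 17.9 Å³.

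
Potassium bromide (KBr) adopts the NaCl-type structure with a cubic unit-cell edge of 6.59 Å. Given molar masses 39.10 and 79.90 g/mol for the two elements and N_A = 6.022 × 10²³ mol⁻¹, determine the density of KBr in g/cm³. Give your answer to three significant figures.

The NaCl-type structure contains Z = 4 formula units per cell; M(KBr) = 39.10 + 79.90 = 119.0 g/mol.
a³ = (6.590 × 10^-8 cm)³ = 2.862 × 10^-22 cm³.
ρ = 4 × 119.0 / (6.022 × 10²³ × 2.862 × 10^-22) = 2.762 g/cm³.

2.76 g/cm³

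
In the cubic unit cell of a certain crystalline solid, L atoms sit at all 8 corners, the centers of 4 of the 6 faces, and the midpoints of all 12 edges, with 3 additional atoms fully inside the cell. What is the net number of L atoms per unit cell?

9

Corner atoms are shared by 8 cells (1/8 each), face atoms by 2 (1/2 each), edge atoms by 4 (1/4 each), interior atoms are unshared.
Net atoms = 8 × 1/8 + 4 × 1/2 + 12 × 1/4 + 3 = 1 + 2 + 3 + 3 = 9.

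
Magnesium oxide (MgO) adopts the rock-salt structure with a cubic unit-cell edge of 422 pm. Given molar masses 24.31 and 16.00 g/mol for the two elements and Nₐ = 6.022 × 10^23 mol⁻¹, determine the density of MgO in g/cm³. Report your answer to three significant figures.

The rock-salt structure contains Z = 4 formula units per cell; M(MgO) = 24.31 + 16.00 = 40.31 g/mol.
a³ = (4.220 × 10^-8 cm)³ = 7.515 × 10^-23 cm³.
ρ = 4 × 40.31 / (6.022 × 10²³ × 7.515 × 10^-23) = 3.563 g/cm³.

3.56 g/cm³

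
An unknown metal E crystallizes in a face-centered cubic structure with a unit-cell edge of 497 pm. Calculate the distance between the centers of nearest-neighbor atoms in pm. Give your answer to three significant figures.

In an FCC structure, atoms touch along the face diagonal, so √2·a = 4r; the nearest-neighbor distance equals 2r = 0.7071·a.
d = 0.7071 × 497 = 351 pm.

351 pm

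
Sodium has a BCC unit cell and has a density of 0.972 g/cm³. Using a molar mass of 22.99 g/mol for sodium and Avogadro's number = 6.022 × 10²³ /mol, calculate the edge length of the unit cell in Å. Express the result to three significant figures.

With Z = 2 atoms per BCC cell, a³ = Z·M/(N_A·ρ) = 2 × 22.99 / (6.022 × 10²³ × 0.9720 g/cm³) = 7.855 × 10^-23 cm³.
a = (7.855 × 10^-23)^(1/3) = 4.283 × 10^-8 cm = 4.28 Å.

4.28 Å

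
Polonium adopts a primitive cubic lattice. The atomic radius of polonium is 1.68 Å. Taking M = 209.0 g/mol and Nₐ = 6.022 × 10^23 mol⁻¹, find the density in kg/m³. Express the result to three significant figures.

9150 kg/m³

In a simple cubic lattice, atoms touch along the cell edge, so a = 2r, giving a = 3.360 Å = 3.360 × 10^-8 cm.
With Z = 1, ρ = Z·M/(N_A·a³) = 1 × 209.0 / (6.022 × 10²³ × 3.793 × 10^-23) = 9.149 g/cm³ = 9150 kg/m³.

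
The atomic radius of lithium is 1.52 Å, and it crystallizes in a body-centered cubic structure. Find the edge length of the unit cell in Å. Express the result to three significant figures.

In a BCC lattice, atoms touch along the body diagonal, so √3·a = 4r.
a = 4r/√3 = 4 × 1.52 / 1.7321 = 3.51 Å.

3.51 Å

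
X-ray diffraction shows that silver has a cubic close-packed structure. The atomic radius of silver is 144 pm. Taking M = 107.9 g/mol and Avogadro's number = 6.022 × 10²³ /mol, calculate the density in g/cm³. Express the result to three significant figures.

10.6 g/cm³

In an FCC lattice, atoms touch along the face diagonal, so √2·a = 4r, giving a = 407.3 pm = 4.073 × 10^-8 cm.
With Z = 4, ρ = Z·M/(N_A·a³) = 4 × 107.9 / (6.022 × 10²³ × 6.757 × 10^-23) = 10.61 g/cm³.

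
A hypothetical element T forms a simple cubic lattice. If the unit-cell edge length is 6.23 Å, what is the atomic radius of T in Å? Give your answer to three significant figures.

3.12 Å

In a simple cubic lattice, atoms touch along the cell edge, so a = 2r.
r = a/2 = 6.23/2 = 3.12 Å.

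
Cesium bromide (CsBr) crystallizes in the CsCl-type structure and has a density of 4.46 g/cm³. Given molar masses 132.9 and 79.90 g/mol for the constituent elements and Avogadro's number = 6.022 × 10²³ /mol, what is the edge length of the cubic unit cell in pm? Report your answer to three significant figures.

M(CsBr) = 212.8 g/mol; Z = 1 formula unit per cell.
a³ = Z·M/(N_A·ρ) = 1 × 212.8 / (6.022 × 10²³ × 4.46) = 7.923 × 10^-23 cm³, so a = 4.295 × 10^-8 cm = 430 pm.

430 pm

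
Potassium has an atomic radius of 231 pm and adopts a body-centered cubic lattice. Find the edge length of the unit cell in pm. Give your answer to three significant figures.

In a BCC lattice, atoms touch along the body diagonal, so √3·a = 4r.
a = 4r/√3 = 4 × 231 / 1.7321 = 533 pm.

533 pm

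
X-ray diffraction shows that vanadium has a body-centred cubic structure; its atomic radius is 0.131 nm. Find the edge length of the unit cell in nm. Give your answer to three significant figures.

In a BCC lattice, atoms touch along the body diagonal, so √3·a = 4r.
a = 4r/√3 = 4 × 0.131 / 1.7321 = 0.303 nm.

0.303 nm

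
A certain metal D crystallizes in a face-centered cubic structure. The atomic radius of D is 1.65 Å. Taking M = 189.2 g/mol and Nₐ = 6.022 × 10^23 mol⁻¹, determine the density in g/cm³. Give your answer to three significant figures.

12.4 g/cm³

In an FCC lattice, atoms touch along the face diagonal, so √2·a = 4r, giving a = 4.667 Å = 4.667 × 10^-8 cm.
With Z = 4, ρ = Z·M/(N_A·a³) = 4 × 189.2 / (6.022 × 10²³ × 1.016 × 10^-22) = 12.36 g/cm³.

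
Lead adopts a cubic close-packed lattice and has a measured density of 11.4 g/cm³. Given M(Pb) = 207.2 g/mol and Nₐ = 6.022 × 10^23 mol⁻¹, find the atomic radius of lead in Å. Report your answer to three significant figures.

For an FCC cell (Z = 4), a³ = Z·M/(N_A·ρ) = 4 × 207.2 / (6.022 × 10²³ × 11.40) = 1.207 × 10^-22 cm³, so a = 4.942 × 10^-8 cm = 4.942 Å.
Atoms touch along the face diagonal, so √2·a = 4r, so r = 0.3536 × a = 1.75 Å.

1.75 Å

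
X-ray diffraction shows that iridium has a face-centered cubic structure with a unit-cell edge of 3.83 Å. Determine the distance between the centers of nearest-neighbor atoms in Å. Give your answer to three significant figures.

In an FCC structure, atoms touch along the face diagonal, so √2·a = 4r; the nearest-neighbor distance equals 2r = 0.7071·a.
d = 0.7071 × 3.83 = 2.71 Å.

2.71 Å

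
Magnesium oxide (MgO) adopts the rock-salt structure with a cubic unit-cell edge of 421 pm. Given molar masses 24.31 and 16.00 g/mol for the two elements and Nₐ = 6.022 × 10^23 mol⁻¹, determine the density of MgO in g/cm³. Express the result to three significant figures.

The rock-salt structure contains Z = 4 formula units per cell; M(MgO) = 24.31 + 16.00 = 40.31 g/mol.
a³ = (4.210 × 10^-8 cm)³ = 7.462 × 10^-23 cm³.
ρ = 4 × 40.31 / (6.022 × 10²³ × 7.462 × 10^-23) = 3.588 g/cm³.

3.59 g/cm³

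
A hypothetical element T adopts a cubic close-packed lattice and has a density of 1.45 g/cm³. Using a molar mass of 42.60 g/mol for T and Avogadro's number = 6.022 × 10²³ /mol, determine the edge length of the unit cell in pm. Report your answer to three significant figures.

580 pm

With Z = 4 atoms per FCC cell, a³ = Z·M/(N_A·ρ) = 4 × 42.60 / (6.022 × 10²³ × 1.450 g/cm³) = 1.951 × 10^-22 cm³.
a = (1.951 × 10^-22)^(1/3) = 5.800 × 10^-8 cm = 580 pm.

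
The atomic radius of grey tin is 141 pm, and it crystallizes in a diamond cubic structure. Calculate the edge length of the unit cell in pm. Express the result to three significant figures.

651 pm

In a diamond cubic lattice, nearest neighbors lie along the body diagonal with √3·a = 8r.
a = 8r/√3 = 8 × 141 / 1.7321 = 651 pm.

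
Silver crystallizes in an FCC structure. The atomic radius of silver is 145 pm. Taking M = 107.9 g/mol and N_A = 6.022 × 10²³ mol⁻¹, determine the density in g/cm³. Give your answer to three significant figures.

In an FCC lattice, atoms touch along the face diagonal, so √2·a = 4r, giving a = 410.1 pm = 4.101 × 10^-8 cm.
With Z = 4, ρ = Z·M/(N_A·a³) = 4 × 107.9 / (6.022 × 10²³ × 6.898 × 10^-23) = 10.39 g/cm³.

10.4 g/cm³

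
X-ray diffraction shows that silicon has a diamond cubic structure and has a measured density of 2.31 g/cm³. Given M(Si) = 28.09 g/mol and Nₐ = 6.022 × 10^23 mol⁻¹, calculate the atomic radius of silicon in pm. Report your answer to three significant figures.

118 pm

For a diamond cubic cell (Z = 8), a³ = Z·M/(N_A·ρ) = 8 × 28.09 / (6.022 × 10²³ × 2.310) = 1.615 × 10^-22 cm³, so a = 5.446 × 10^-8 cm = 544.6 pm.
Nearest neighbors lie along the body diagonal with √3·a = 8r, so r = 0.2165 × a = 118 pm.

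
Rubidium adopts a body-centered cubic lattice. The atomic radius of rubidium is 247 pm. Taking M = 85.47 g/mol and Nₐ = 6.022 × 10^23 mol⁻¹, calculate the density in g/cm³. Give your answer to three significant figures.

In a BCC lattice, atoms touch along the body diagonal, so √3·a = 4r, giving a = 570.4 pm = 5.704 × 10^-8 cm.
With Z = 2, ρ = Z·M/(N_A·a³) = 2 × 85.47 / (6.022 × 10²³ × 1.856 × 10^-22) = 1.529 g/cm³.

1.53 g/cm³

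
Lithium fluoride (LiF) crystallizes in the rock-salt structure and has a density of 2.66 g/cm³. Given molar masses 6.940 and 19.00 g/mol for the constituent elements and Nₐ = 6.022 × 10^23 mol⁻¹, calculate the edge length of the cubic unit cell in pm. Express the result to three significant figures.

M(LiF) = 25.94 g/mol; Z = 4 formula units per cell.
a³ = Z·M/(N_A·ρ) = 4 × 25.94 / (6.022 × 10²³ × 2.66) = 6.478 × 10^-23 cm³, so a = 4.016 × 10^-8 cm = 402 pm.

402 pm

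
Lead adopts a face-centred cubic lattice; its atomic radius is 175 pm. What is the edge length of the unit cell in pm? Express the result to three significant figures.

In an FCC lattice, atoms touch along the face diagonal, so √2·a = 4r.
a = 4r/√2 = 4 × 175 / 1.4142 = 495 pm.

495 pm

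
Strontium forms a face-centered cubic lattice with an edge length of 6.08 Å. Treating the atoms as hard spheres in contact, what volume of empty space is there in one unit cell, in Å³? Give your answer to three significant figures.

58.3 Å³

In an FCC lattice atoms touch along the face diagonal, so √2·a = 4r, so r = 0.3536a = 2.150 Å.
V_cell = a³ = 224.8 Å³; V_atoms = 4 × (4/3)πr³ = 166.4 Å³.
Empty space = 224.8 − 166.4 = 58.3 Å³.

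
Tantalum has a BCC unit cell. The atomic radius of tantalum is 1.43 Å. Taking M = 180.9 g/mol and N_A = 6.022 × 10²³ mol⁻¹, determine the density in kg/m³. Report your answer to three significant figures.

16700 kg/m³

In a BCC lattice, atoms touch along the body diagonal, so √3·a = 4r, giving a = 3.302 Å = 3.302 × 10^-8 cm.
With Z = 2, ρ = Z·M/(N_A·a³) = 2 × 180.9 / (6.022 × 10²³ × 3.602 × 10^-23) = 16.68 g/cm³ = 16700 kg/m³.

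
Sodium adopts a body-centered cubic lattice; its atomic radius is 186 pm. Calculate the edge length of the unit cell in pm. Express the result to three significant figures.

In a BCC lattice, atoms touch along the body diagonal, so √3·a = 4r.
a = 4r/√3 = 4 × 186 / 1.7321 = 430 pm.

430 pm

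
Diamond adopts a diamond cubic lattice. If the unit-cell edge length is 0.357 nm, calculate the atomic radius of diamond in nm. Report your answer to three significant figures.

0.0773 nm

In a diamond cubic lattice, nearest neighbors lie along the body diagonal with √3·a = 8r.
r = √3·a/8 = 1.7321 × 0.357 / 8 = 0.0773 nm.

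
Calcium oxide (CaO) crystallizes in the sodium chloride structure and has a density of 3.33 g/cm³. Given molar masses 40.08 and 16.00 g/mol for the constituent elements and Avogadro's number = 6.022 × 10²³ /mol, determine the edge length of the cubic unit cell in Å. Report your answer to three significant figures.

M(CaO) = 56.08 g/mol; Z = 4 formula units per cell.
a³ = Z·M/(N_A·ρ) = 4 × 56.08 / (6.022 × 10²³ × 3.33) = 1.119 × 10^-22 cm³, so a = 4.818 × 10^-8 cm = 4.82 Å.

4.82 Å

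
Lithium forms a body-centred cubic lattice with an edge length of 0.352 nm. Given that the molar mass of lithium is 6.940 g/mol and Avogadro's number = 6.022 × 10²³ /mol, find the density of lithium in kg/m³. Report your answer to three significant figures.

528 kg/m³

A BCC unit cell contains Z = 2 atoms.
Cell volume: a³ = (0.352 nm)³ = (3.520 × 10^-8 cm)³ = 4.361 × 10^-23 cm³.
ρ = Z·M/(N_A·a³) = 2 × 6.940 / (6.022 × 10²³ × 4.361 × 10^-23) = 0.5285 g/cm³ = 528 kg/m³.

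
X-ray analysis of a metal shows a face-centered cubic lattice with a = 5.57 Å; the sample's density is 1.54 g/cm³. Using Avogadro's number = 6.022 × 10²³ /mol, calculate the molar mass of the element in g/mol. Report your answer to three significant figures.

An FCC cell has Z = 4 atoms; a = 5.570 × 10^-8 cm.
M = ρ·N_A·a³/Z = 1.54 × 6.022 × 10²³ × 1.728 × 10^-22 / 4 = 40.1 g/mol.

40.1 g/mol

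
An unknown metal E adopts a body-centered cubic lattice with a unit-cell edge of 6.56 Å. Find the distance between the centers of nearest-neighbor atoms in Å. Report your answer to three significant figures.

In a BCC structure, atoms touch along the body diagonal, so √3·a = 4r; the nearest-neighbor distance equals 2r = 0.8660·a.
d = 0.8660 × 6.56 = 5.68 Å.

5.68 Å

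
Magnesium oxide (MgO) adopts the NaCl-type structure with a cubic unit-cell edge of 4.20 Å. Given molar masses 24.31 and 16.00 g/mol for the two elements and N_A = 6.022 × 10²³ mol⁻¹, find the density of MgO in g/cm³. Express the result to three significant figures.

The NaCl-type structure contains Z = 4 formula units per cell; M(MgO) = 24.31 + 16.00 = 40.31 g/mol.
a³ = (4.200 × 10^-8 cm)³ = 7.409 × 10^-23 cm³.
ρ = 4 × 40.31 / (6.022 × 10²³ × 7.409 × 10^-23) = 3.614 g/cm³.

3.61 g/cm³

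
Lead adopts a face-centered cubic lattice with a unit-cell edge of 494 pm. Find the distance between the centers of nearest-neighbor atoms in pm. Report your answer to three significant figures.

In an FCC structure, atoms touch along the face diagonal, so √2·a = 4r; the nearest-neighbor distance equals 2r = 0.7071·a.
d = 0.7071 × 494 = 349 pm.

349 pm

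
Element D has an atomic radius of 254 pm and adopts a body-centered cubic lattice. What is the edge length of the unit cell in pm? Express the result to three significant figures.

587 pm

In a BCC lattice, atoms touch along the body diagonal, so √3·a = 4r.
a = 4r/√3 = 4 × 254 / 1.7321 = 587 pm.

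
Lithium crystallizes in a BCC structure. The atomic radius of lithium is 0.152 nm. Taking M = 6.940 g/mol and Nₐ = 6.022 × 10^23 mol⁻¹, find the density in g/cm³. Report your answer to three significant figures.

In a BCC lattice, atoms touch along the body diagonal, so √3·a = 4r, giving a = 0.3510 nm = 3.510 × 10^-8 cm.
With Z = 2, ρ = Z·M/(N_A·a³) = 2 × 6.940 / (6.022 × 10²³ × 4.325 × 10^-23) = 0.5329 g/cm³.

0.533 g/cm³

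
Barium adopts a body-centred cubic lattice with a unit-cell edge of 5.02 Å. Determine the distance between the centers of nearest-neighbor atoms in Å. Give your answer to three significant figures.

In a BCC structure, atoms touch along the body diagonal, so √3·a = 4r; the nearest-neighbor distance equals 2r = 0.8660·a.
d = 0.8660 × 5.02 = 4.35 Å.

4.35 Å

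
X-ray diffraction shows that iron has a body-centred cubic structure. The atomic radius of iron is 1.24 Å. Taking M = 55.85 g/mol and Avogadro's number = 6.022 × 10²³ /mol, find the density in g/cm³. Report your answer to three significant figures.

7.90 g/cm³

In a BCC lattice, atoms touch along the body diagonal, so √3·a = 4r, giving a = 2.864 Å = 2.864 × 10^-8 cm.
With Z = 2, ρ = Z·M/(N_A·a³) = 2 × 55.85 / (6.022 × 10²³ × 2.348 × 10^-23) = 7.899 g/cm³.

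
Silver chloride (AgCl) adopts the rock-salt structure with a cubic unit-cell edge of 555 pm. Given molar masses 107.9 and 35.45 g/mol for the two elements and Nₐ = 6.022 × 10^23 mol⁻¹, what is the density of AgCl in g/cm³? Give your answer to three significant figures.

The rock-salt structure contains Z = 4 formula units per cell; M(AgCl) = 107.9 + 35.45 = 143.35 g/mol.
a³ = (5.550 × 10^-8 cm)³ = 1.710 × 10^-22 cm³.
ρ = 4 × 143.35 / (6.022 × 10²³ × 1.710 × 10^-22) = 5.570 g/cm³.

5.57 g/cm³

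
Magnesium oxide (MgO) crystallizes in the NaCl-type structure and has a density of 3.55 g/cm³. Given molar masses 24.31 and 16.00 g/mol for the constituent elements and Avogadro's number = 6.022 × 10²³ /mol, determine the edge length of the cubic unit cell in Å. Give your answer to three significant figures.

4.23 Å

M(MgO) = 40.31 g/mol; Z = 4 formula units per cell.
a³ = Z·M/(N_A·ρ) = 4 × 40.31 / (6.022 × 10²³ × 3.55) = 7.542 × 10^-23 cm³, so a = 4.225 × 10^-8 cm = 4.23 Å.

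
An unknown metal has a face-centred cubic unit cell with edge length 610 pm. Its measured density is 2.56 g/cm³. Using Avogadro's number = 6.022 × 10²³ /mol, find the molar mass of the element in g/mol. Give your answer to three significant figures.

87.5 g/mol

An FCC cell has Z = 4 atoms; a = 6.100 × 10^-8 cm.
M = ρ·N_A·a³/Z = 2.56 × 6.022 × 10²³ × 2.270 × 10^-22 / 4 = 87.5 g/mol.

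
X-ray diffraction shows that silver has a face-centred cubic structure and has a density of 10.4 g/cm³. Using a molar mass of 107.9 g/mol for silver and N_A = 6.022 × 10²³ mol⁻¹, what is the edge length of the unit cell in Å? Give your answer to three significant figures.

4.10 Å

With Z = 4 atoms per FCC cell, a³ = Z·M/(N_A·ρ) = 4 × 107.9 / (6.022 × 10²³ × 10.40 g/cm³) = 6.891 × 10^-23 cm³.
a = (6.891 × 10^-23)^(1/3) = 4.100 × 10^-8 cm = 4.10 Å.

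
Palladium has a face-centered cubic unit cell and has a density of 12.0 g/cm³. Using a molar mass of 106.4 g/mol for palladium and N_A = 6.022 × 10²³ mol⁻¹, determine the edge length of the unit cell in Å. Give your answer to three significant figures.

With Z = 4 atoms per FCC cell, a³ = Z·M/(N_A·ρ) = 4 × 106.4 / (6.022 × 10²³ × 12.00 g/cm³) = 5.890 × 10^-23 cm³.
a = (5.890 × 10^-23)^(1/3) = 3.891 × 10^-8 cm = 3.89 Å.

3.89 Å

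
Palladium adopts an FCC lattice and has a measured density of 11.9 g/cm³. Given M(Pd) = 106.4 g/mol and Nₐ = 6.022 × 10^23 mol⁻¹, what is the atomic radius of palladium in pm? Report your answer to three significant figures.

For an FCC cell (Z = 4), a³ = Z·M/(N_A·ρ) = 4 × 106.4 / (6.022 × 10²³ × 11.90) = 5.939 × 10^-23 cm³, so a = 3.902 × 10^-8 cm = 390.2 pm.
Atoms touch along the face diagonal, so √2·a = 4r, so r = 0.3536 × a = 138 pm.

138 pm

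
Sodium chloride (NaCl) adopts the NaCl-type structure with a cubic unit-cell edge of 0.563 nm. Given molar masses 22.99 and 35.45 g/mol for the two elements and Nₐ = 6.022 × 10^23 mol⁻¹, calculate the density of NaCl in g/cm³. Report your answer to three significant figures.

The NaCl-type structure contains Z = 4 formula units per cell; M(NaCl) = 22.99 + 35.45 = 58.44 g/mol.
a³ = (5.630 × 10^-8 cm)³ = 1.785 × 10^-22 cm³.
ρ = 4 × 58.44 / (6.022 × 10²³ × 1.785 × 10^-22) = 2.175 g/cm³.

2.18 g/cm³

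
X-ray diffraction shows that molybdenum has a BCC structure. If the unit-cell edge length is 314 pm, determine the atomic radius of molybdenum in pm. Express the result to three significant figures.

In a BCC lattice, atoms touch along the body diagonal, so √3·a = 4r.
r = √3·a/4 = 1.7321 × 314 / 4 = 136 pm.

136 pm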